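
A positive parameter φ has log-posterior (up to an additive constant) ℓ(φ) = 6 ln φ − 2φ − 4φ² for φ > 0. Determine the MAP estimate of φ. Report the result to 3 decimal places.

φ̂_MAP = 0.750

ℓ'(φ) = 6/φ − 2 − 8φ. Setting this to zero and multiplying by φ: 8φ² + 2φ − 6 = 0.
φ = (−2 + √(2² + 4·8·6)) / (2·8) = (−2 + √196) / 16 = (−2 + 14)/16 = 3/4.
ℓ''(φ) = −6/φ² − 8 < 0, confirming a maximum.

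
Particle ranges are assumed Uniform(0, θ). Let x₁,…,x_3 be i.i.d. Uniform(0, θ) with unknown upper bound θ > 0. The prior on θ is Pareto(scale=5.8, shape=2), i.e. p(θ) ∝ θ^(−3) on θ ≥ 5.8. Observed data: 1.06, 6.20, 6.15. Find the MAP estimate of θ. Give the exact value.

The Uniform(0, θ) likelihood is θ^(−n) for θ ≥ max(xᵢ), zero otherwise. Here max(xᵢ) = 6.20.
Posterior ∝ θ^(−3) · θ^(−3) = θ^(−6) on θ ≥ max(5.8, 6.20) = 6.20.
This density is strictly decreasing in θ, so the posterior mode lies at the lower boundary of the support.

θ̂_MAP = 6.20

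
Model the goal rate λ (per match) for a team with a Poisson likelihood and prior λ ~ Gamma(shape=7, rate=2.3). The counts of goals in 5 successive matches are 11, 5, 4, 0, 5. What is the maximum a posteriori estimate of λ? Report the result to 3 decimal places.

Σxᵢ = 11+5+4+0+5 = 25, with n = 5.
Posterior ∝ λ^6e^(−2.3λ) · λ^25e^(−5λ) = λ^31e^(−7.3λ), i.e. Gamma(shape=32, rate=7.3).
The mode of a Gamma(a, b) with a ≥ 1 (shape–rate) is (a−1)/b = 31/7.3 ≈ 4.247.

λ̂_MAP = 4.247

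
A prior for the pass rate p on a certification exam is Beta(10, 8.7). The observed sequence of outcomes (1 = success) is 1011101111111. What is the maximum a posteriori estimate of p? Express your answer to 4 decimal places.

p̂_MAP = 0.6734

Prior: Beta(10, 8.7).
Data: 11 successes in 13 trials (from the sequence). The binomial likelihood contributes p^11(1−p)^2, so the posterior is Beta(10+11, 8.7+2) = Beta(21, 10.7).
For Beta(a, b) with a, b > 1 the mode is (a−1)/(a+b−2) = 20/29.7 ≈ 0.6734.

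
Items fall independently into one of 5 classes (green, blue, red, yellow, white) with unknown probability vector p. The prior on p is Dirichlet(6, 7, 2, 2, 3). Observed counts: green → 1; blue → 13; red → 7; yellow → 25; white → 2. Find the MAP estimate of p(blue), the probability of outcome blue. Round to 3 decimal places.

The posterior is Dirichlet(αᵢ + nᵢ) = Dirichlet(7, 20, 9, 27, 5).
For a Dirichlet(a₁,…,a_K) with all aᵢ > 1, the mode has j-th component (aⱼ − 1)/(Σaᵢ − K).
Here Σaᵢ = 68 and K = 5, so p(blue) = (20 − 1)/(68 − 5) = 19/63 ≈ 0.302.

MAP estimate of p(blue) = 0.302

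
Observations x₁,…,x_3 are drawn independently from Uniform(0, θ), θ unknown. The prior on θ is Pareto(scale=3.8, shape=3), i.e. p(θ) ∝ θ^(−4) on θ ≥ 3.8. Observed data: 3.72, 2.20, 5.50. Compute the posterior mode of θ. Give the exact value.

θ̂_MAP = 5.50

The Uniform(0, θ) likelihood is θ^(−n) for θ ≥ max(xᵢ), zero otherwise. Here max(xᵢ) = 5.50.
Posterior ∝ θ^(−4) · θ^(−3) = θ^(−7) on θ ≥ max(3.8, 5.50) = 5.50.
This density is strictly decreasing in θ, so the posterior mode lies at the lower boundary of the support.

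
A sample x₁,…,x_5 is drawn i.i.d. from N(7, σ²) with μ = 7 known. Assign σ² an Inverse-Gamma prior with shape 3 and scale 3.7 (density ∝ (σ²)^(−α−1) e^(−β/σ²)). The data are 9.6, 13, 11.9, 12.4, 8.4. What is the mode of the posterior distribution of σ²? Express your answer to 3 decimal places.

Sum of squared deviations about the known mean: SS = (9.6−7)² + (13−7)² + (11.9−7)² + (12.4−7)² + (8.4−7)² = 97.89.
The Normal likelihood contributes (σ²)^(−n/2) exp(−SS/(2σ²)), so the posterior is Inverse-Gamma(α + n/2, β + SS/2) = Inverse-Gamma(5.5, 52.645).
The mode of Inverse-Gamma(a, b) is b/(a+1) = 52.645/6.5 ≈ 8.099.

σ̂²_MAP = 8.099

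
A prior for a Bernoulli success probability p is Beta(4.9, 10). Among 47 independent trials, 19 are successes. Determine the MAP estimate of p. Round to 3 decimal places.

p̂_MAP = 0.382

Prior: Beta(4.9, 10).
Data: 19 successes in 47 trials. The binomial likelihood contributes p^19(1−p)^28, so the posterior is Beta(4.9+19, 10+28) = Beta(23.9, 38).
For Beta(a, b) with a, b > 1 the mode is (a−1)/(a+b−2) = 22.9/59.9 ≈ 0.382.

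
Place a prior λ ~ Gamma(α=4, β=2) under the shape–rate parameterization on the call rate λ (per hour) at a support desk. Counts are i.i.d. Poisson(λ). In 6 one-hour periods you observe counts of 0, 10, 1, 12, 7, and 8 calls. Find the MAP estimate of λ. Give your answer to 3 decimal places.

Σxᵢ = 0+10+1+12+7+8 = 38, with n = 6.
Posterior ∝ λ^3e^(−2λ) · λ^38e^(−6λ) = λ^41e^(−8λ), i.e. Gamma(shape=42, rate=8).
The mode of a Gamma(a, b) with a ≥ 1 (shape–rate) is (a−1)/b = 41/8 ≈ 5.125.

λ̂_MAP = 5.125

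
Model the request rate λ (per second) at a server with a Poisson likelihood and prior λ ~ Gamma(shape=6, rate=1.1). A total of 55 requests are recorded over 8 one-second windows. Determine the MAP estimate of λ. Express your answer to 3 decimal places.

λ̂_MAP = 6.593

Σxᵢ = 55, n = 8.
Posterior ∝ λ^5e^(−1.1λ) · λ^55e^(−8λ) = λ^60e^(−9.1λ), i.e. Gamma(shape=61, rate=9.1).
The mode of a Gamma(a, b) with a ≥ 1 (shape–rate) is (a−1)/b = 60/9.1 ≈ 6.593.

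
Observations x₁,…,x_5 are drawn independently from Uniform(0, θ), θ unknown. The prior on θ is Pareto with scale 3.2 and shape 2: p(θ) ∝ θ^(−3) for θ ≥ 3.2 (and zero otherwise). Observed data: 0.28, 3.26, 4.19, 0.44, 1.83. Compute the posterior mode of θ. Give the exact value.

The Uniform(0, θ) likelihood is θ^(−n) for θ ≥ max(xᵢ), zero otherwise. Here max(xᵢ) = 4.19.
Posterior ∝ θ^(−3) · θ^(−5) = θ^(−8) on θ ≥ max(3.2, 4.19) = 4.19.
This density is strictly decreasing in θ, so the posterior mode lies at the lower boundary of the support.

θ̂_MAP = 4.19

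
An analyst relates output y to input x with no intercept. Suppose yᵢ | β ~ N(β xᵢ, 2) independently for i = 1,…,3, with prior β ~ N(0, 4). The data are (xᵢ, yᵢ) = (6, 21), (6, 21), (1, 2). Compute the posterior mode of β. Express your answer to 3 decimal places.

log p(β | y) = −Σ(yᵢ − βxᵢ)²/(2·2) − β²/(2·4) + const.
Setting the derivative to zero: Σxᵢ(yᵢ − βxᵢ)/2 − β/4 = 0, so β = Σxᵢyᵢ / (Σxᵢ² + σ²/τ²).
Σxᵢyᵢ = 6·21 + 6·21 + 1·2 = 254; Σxᵢ² = 73; σ²/τ² = 0.5.
β̂_MAP = 254 / (73 + 0.5) = 254/73.5 ≈ 3.456.

β̂_MAP = 3.456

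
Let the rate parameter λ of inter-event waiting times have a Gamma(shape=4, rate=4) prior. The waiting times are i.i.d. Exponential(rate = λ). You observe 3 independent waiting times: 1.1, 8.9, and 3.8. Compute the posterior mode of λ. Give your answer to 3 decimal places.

λ̂_MAP = 0.337

The Exponential(rate=λ) likelihood is ∝ λ^n e^(−λΣtᵢ). Here n = 3 and Σtᵢ = 1.1 + 8.9 + 3.8 = 13.8.
Posterior ∝ λ^3e^(−4λ) · λ^3e^(−13.8λ) = λ^6e^(−17.8λ), i.e. Gamma(7, 17.8).
Mode = (a−1)/b = 6/17.8 ≈ 0.337.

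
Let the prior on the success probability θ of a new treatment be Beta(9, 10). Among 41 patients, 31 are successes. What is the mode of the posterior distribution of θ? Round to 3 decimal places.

θ̂_MAP = 0.672

Prior: Beta(9, 10).
Data: 31 successes in 41 trials. The binomial likelihood contributes θ^31(1−θ)^10, so the posterior is Beta(9+31, 10+10) = Beta(40, 20).
For Beta(a, b) with a, b > 1 the mode is (a−1)/(a+b−2) = 39/58 ≈ 0.672.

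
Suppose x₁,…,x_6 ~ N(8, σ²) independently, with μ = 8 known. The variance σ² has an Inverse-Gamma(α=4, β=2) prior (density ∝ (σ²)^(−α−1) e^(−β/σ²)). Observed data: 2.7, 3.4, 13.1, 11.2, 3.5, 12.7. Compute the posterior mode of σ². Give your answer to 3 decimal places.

Sum of squared deviations about the known mean: SS = (2.7−8)² + (3.4−8)² + (13.1−8)² + (11.2−8)² + (3.5−8)² + (12.7−8)² = 127.84.
The Normal likelihood contributes (σ²)^(−n/2) exp(−SS/(2σ²)), so the posterior is Inverse-Gamma(α + n/2, β + SS/2) = Inverse-Gamma(7, 65.92).
The mode of Inverse-Gamma(a, b) is b/(a+1) = 65.92/8 ≈ 8.240.

σ̂²_MAP = 8.240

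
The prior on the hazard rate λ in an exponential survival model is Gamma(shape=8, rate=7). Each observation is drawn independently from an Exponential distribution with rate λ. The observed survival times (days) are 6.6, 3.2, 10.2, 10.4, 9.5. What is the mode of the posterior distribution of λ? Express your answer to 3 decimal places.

The Exponential(rate=λ) likelihood is ∝ λ^n e^(−λΣtᵢ). Here n = 5 and Σtᵢ = 6.6 + 3.2 + 10.2 + 10.4 + 9.5 = 39.9.
Posterior ∝ λ^7e^(−7λ) · λ^5e^(−39.9λ) = λ^12e^(−46.9λ), i.e. Gamma(13, 46.9).
Mode = (a−1)/b = 12/46.9 ≈ 0.256.

λ̂_MAP = 0.256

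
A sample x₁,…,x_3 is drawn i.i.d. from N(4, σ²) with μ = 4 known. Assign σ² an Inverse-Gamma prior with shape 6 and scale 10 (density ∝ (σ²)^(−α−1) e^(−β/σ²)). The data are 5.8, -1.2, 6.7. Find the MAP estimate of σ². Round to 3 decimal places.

Sum of squared deviations about the known mean: SS = (5.8−4)² + (-1.2−4)² + (6.7−4)² = 37.57.
The Normal likelihood contributes (σ²)^(−n/2) exp(−SS/(2σ²)), so the posterior is Inverse-Gamma(α + n/2, β + SS/2) = Inverse-Gamma(7.5, 28.785).
The mode of Inverse-Gamma(a, b) is b/(a+1) = 28.785/8.5 ≈ 3.386.

σ̂²_MAP = 3.386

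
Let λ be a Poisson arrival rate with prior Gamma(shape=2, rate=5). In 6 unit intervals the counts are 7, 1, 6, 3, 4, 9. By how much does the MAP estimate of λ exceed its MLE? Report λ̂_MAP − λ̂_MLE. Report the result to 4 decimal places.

Σxᵢ = 30. Posterior is Gamma(32, 11); MAP = (32−1)/11 = 31/11 ≈ 2.81818.
MLE = x̄ = 30/6 ≈ 5.00000.
Difference = 31/11 − 30/6 = -24/11 ≈ -2.1818.

MAP − MLE = -2.1818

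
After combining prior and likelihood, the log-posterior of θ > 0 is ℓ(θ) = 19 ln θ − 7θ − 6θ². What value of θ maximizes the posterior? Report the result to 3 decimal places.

ℓ'(θ) = 19/θ − 7 − 12θ. Setting this to zero and multiplying by θ: 12θ² + 7θ − 19 = 0.
θ = (−7 + √(7² + 4·12·19)) / (2·12) = (−7 + √961) / 24 = (−7 + 31)/24 = 1.
ℓ''(θ) = −19/θ² − 12 < 0, confirming a maximum.

θ̂_MAP = 1.000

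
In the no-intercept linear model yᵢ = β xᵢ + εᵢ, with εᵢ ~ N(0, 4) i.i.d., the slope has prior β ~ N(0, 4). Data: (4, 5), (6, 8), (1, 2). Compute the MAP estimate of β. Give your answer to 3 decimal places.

log p(β | y) = −Σ(yᵢ − βxᵢ)²/(2·4) − β²/(2·4) + const.
Setting the derivative to zero: Σxᵢ(yᵢ − βxᵢ)/4 − β/4 = 0, so β = Σxᵢyᵢ / (Σxᵢ² + σ²/τ²).
Σxᵢyᵢ = 4·5 + 6·8 + 1·2 = 70; Σxᵢ² = 53; σ²/τ² = 1.
β̂_MAP = 70 / (53 + 1) = 70/54 ≈ 1.296.

β̂_MAP = 1.296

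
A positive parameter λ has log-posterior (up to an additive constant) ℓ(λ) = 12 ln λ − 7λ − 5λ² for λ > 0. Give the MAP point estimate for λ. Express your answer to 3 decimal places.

ℓ'(λ) = 12/λ − 7 − 10λ. Setting this to zero and multiplying by λ: 10λ² + 7λ − 12 = 0.
λ = (−7 + √(7² + 4·10·12)) / (2·10) = (−7 + √529) / 20 = (−7 + 23)/20 = 4/5.
ℓ''(λ) = −12/λ² − 10 < 0, confirming a maximum.

λ̂_MAP = 0.800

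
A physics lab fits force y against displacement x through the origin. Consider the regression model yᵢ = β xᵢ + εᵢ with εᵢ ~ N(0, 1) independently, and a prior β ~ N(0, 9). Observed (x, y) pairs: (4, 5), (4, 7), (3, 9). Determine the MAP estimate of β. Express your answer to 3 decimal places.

β̂_MAP = 1.824

log p(β | y) = −Σ(yᵢ − βxᵢ)²/(2·1) − β²/(2·9) + const.
Setting the derivative to zero: Σxᵢ(yᵢ − βxᵢ)/1 − β/9 = 0, so β = Σxᵢyᵢ / (Σxᵢ² + σ²/τ²).
Σxᵢyᵢ = 4·5 + 4·7 + 3·9 = 75; Σxᵢ² = 41; σ²/τ² = 1/9.
β̂_MAP = 75 / (41 + 1/9) = 75/(370/9) = 135/74 ≈ 1.824.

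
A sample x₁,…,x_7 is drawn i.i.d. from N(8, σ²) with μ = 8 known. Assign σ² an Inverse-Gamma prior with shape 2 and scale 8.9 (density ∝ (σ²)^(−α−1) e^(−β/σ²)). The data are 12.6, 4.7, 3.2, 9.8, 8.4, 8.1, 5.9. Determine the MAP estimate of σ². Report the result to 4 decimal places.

σ̂²_MAP = 6.2085

Sum of squared deviations about the known mean: SS = (12.6−8)² + (4.7−8)² + (3.2−8)² + (9.8−8)² + (8.4−8)² + (8.1−8)² + (5.9−8)² = 62.91.
The Normal likelihood contributes (σ²)^(−n/2) exp(−SS/(2σ²)), so the posterior is Inverse-Gamma(α + n/2, β + SS/2) = Inverse-Gamma(5.5, 40.355).
The mode of Inverse-Gamma(a, b) is b/(a+1) = 40.355/6.5 ≈ 6.2085.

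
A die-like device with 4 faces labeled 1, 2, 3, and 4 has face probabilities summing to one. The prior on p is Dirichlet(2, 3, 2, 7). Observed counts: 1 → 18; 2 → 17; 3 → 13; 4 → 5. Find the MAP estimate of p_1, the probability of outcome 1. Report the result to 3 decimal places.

MAP estimate: 0.302

The posterior is Dirichlet(αᵢ + nᵢ) = Dirichlet(20, 20, 15, 12).
For a Dirichlet(a₁,…,a_K) with all aᵢ > 1, the mode has j-th component (aⱼ − 1)/(Σaᵢ − K).
Here Σaᵢ = 67 and K = 4, so p_1 = (20 − 1)/(67 − 4) = 19/63 ≈ 0.302.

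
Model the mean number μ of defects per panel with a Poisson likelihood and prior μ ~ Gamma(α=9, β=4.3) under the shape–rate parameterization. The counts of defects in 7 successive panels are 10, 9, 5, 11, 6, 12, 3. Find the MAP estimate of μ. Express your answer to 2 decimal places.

Σxᵢ = 10+9+5+11+6+12+3 = 56, with n = 7.
Posterior ∝ μ^8e^(−4.3μ) · μ^56e^(−7μ) = μ^64e^(−11.3μ), i.e. Gamma(shape=65, rate=11.3).
The mode of a Gamma(a, b) with a ≥ 1 (shape–rate) is (a−1)/b = 64/11.3 ≈ 5.66.

μ̂_MAP = 5.66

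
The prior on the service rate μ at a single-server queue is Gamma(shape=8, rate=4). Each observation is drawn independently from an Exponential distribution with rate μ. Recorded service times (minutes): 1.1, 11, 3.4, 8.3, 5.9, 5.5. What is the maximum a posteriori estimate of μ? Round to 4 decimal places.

μ̂_MAP = 0.3316

The Exponential(rate=μ) likelihood is ∝ μ^n e^(−μΣtᵢ). Here n = 6 and Σtᵢ = 1.1 + 11 + 3.4 + 8.3 + 5.9 + 5.5 = 35.2.
Posterior ∝ μ^7e^(−4μ) · μ^6e^(−35.2μ) = μ^13e^(−39.2μ), i.e. Gamma(14, 39.2).
Mode = (a−1)/b = 13/39.2 ≈ 0.3316.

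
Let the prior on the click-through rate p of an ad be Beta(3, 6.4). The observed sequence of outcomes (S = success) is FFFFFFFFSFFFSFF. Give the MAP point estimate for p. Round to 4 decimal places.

Prior: Beta(3, 6.4).
Data: 2 successes in 15 trials (from the sequence). The binomial likelihood contributes p^2(1−p)^13, so the posterior is Beta(3+2, 6.4+13) = Beta(5, 19.4).
For Beta(a, b) with a, b > 1 the mode is (a−1)/(a+b−2) = 4/22.4 ≈ 0.1786.

p̂_MAP = 0.1786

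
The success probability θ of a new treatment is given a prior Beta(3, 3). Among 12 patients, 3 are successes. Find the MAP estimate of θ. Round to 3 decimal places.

Prior: Beta(3, 3).
Data: 3 successes in 12 trials. The binomial likelihood contributes θ^3(1−θ)^9, so the posterior is Beta(3+3, 3+9) = Beta(6, 12).
For Beta(a, b) with a, b > 1 the mode is (a−1)/(a+b−2) = 5/16 ≈ 0.313.

θ̂_MAP = 0.313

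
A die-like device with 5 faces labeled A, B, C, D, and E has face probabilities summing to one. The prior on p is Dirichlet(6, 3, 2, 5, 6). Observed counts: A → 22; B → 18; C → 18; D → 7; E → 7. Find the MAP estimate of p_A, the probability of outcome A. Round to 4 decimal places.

MAP estimate of p_A = 0.3034

The posterior is Dirichlet(αᵢ + nᵢ) = Dirichlet(28, 21, 20, 12, 13).
For a Dirichlet(a₁,…,a_K) with all aᵢ > 1, the mode has j-th component (aⱼ − 1)/(Σaᵢ − K).
Here Σaᵢ = 94 and K = 5, so p_A = (28 − 1)/(94 − 5) = 27/89 ≈ 0.3034.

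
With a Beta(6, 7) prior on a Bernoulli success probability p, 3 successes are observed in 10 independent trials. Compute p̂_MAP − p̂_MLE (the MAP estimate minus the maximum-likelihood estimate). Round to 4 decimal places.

MAP − MLE = 0.0810

Posterior is Beta(9, 14); MAP = (9−1)/(23−2) = 8/21 ≈ 0.38095.
MLE ignores the prior: p̂_MLE = k/n = 3/10 ≈ 0.30000.
Difference = 8/21 − 3/10 = 17/210 ≈ 0.0810.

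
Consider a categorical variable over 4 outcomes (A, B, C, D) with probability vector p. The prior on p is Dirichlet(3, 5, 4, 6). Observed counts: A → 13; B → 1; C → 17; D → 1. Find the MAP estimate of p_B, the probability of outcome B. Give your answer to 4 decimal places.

MAP estimate of p_B = 0.1087

The posterior is Dirichlet(αᵢ + nᵢ) = Dirichlet(16, 6, 21, 7).
For a Dirichlet(a₁,…,a_K) with all aᵢ > 1, the mode has j-th component (aⱼ − 1)/(Σaᵢ − K).
Here Σaᵢ = 50 and K = 4, so p_B = (6 − 1)/(50 − 4) = 5/46 ≈ 0.1087.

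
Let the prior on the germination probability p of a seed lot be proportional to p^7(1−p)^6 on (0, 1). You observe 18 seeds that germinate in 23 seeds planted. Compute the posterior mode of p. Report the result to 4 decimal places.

The prior density ∝ p^7(1−p)^6 is the kernel of Beta(8, 7).
Data: 18 successes in 23 trials. The binomial likelihood contributes p^18(1−p)^5, so the posterior is Beta(8+18, 7+5) = Beta(26, 12).
For Beta(a, b) with a, b > 1 the mode is (a−1)/(a+b−2) = 25/36 ≈ 0.6944.

p̂_MAP = 0.6944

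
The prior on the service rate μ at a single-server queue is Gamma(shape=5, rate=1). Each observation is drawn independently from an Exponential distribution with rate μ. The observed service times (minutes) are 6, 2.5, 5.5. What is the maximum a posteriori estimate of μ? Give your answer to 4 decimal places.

μ̂_MAP = 0.4667

The Exponential(rate=μ) likelihood is ∝ μ^n e^(−μΣtᵢ). Here n = 3 and Σtᵢ = 6 + 2.5 + 5.5 = 14.
Posterior ∝ μ^4e^(−1μ) · μ^3e^(−14μ) = μ^7e^(−15μ), i.e. Gamma(8, 15).
Mode = (a−1)/b = 7/15 ≈ 0.4667.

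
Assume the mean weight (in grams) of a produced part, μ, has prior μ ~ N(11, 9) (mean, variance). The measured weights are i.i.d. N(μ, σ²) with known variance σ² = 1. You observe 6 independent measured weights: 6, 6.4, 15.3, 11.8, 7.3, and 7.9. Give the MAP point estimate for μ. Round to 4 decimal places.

μ̂_MAP = 9.1509

n = 6; x̄ = (6 + 6.4 + 15.3 + 11.8 + 7.3 + 7.9)/6 = 54.7/6 = 547/60 ≈ 9.1167.
For a Normal prior and Normal likelihood with known variance, the posterior is Normal; its mode equals its mean, the precision-weighted average.
Prior precision 1/σ₀² = 1/9; data precision n/σ² = 6/1 = 6.
μ̂ = ((1/9)·11 + 6·(547/60)) / (1/9 + 6) = (5033/90)/(55/9) = 5033/550 ≈ 9.1509.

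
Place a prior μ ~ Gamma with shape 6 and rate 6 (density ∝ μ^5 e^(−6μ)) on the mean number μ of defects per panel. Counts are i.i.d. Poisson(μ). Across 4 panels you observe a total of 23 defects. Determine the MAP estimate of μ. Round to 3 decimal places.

Σxᵢ = 23, n = 4.
Posterior ∝ μ^5e^(−6μ) · μ^23e^(−4μ) = μ^28e^(−10μ), i.e. Gamma(shape=29, rate=10).
The mode of a Gamma(a, b) with a ≥ 1 (shape–rate) is (a−1)/b = 28/10 ≈ 2.800.

μ̂_MAP = 2.800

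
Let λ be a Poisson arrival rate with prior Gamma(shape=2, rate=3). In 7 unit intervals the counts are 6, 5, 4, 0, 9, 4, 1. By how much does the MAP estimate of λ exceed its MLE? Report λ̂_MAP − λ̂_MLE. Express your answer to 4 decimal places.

Σxᵢ = 29. Posterior is Gamma(31, 10); MAP = (31−1)/10 = 30/10 ≈ 3.00000.
MLE = x̄ = 29/7 ≈ 4.14286.
Difference = 30/10 − 29/7 = -8/7 ≈ -1.1429.

MAP − MLE = -1.1429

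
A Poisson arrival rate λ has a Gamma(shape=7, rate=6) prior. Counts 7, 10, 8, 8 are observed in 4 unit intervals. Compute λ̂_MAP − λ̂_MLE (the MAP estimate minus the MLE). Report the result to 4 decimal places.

Σxᵢ = 33. Posterior is Gamma(40, 10); MAP = (40−1)/10 = 39/10 ≈ 3.90000.
MLE = x̄ = 33/4 ≈ 8.25000.
Difference = 39/10 − 33/4 = -87/20 ≈ -4.3500.

MAP − MLE = -4.3500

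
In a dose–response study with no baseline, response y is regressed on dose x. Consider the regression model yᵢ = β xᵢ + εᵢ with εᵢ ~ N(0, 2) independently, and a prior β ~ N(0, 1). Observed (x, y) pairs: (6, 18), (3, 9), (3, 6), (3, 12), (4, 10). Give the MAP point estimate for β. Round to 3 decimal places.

log p(β | y) = −Σ(yᵢ − βxᵢ)²/(2·2) − β²/(2·1) + const.
Setting the derivative to zero: Σxᵢ(yᵢ − βxᵢ)/2 − β/1 = 0, so β = Σxᵢyᵢ / (Σxᵢ² + σ²/τ²).
Σxᵢyᵢ = 6·18 + 3·9 + 3·6 + 3·12 + 4·10 = 229; Σxᵢ² = 79; σ²/τ² = 2.
β̂_MAP = 229 / (79 + 2) = 229/81 ≈ 2.827.

β̂_MAP = 2.827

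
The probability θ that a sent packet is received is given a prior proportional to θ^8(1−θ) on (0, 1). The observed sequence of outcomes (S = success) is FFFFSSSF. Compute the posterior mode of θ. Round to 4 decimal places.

θ̂_MAP = 0.6471

The prior density ∝ θ^8(1−θ)^1 is the kernel of Beta(9, 2).
Data: 3 successes in 8 trials (from the sequence). The binomial likelihood contributes θ^3(1−θ)^5, so the posterior is Beta(9+3, 2+5) = Beta(12, 7).
For Beta(a, b) with a, b > 1 the mode is (a−1)/(a+b−2) = 11/17 ≈ 0.6471.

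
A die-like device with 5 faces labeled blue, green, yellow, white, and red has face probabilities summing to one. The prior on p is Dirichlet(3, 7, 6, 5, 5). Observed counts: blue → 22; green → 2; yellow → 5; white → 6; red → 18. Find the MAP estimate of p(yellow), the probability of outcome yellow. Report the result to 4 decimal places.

The posterior is Dirichlet(αᵢ + nᵢ) = Dirichlet(25, 9, 11, 11, 23).
For a Dirichlet(a₁,…,a_K) with all aᵢ > 1, the mode has j-th component (aⱼ − 1)/(Σaᵢ − K).
Here Σaᵢ = 79 and K = 5, so p(yellow) = (11 − 1)/(79 − 5) = 10/74 ≈ 0.1351.

MAP estimate of p(yellow) = 0.1351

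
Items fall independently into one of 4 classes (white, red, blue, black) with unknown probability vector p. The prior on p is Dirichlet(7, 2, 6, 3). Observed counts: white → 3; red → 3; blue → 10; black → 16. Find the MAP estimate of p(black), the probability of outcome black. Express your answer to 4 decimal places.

The posterior is Dirichlet(αᵢ + nᵢ) = Dirichlet(10, 5, 16, 19).
For a Dirichlet(a₁,…,a_K) with all aᵢ > 1, the mode has j-th component (aⱼ − 1)/(Σaᵢ − K).
Here Σaᵢ = 50 and K = 4, so p(black) = (19 − 1)/(50 − 4) = 18/46 ≈ 0.3913.

MAP estimate of p(black) = 0.3913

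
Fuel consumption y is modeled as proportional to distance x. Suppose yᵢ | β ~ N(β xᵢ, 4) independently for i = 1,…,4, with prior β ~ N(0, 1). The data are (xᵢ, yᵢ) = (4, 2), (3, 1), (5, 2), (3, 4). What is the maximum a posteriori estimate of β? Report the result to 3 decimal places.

log p(β | y) = −Σ(yᵢ − βxᵢ)²/(2·4) − β²/(2·1) + const.
Setting the derivative to zero: Σxᵢ(yᵢ − βxᵢ)/4 − β/1 = 0, so β = Σxᵢyᵢ / (Σxᵢ² + σ²/τ²).
Σxᵢyᵢ = 4·2 + 3·1 + 5·2 + 3·4 = 33; Σxᵢ² = 59; σ²/τ² = 4.
β̂_MAP = 33 / (59 + 4) = 33/63 ≈ 0.524.

β̂_MAP = 0.524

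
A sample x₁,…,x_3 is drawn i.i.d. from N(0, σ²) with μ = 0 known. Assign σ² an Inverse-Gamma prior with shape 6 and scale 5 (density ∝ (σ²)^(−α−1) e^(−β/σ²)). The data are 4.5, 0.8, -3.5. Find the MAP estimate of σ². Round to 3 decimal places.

Sum of squared deviations about the known mean: SS = (4.5−0)² + (0.8−0)² + (-3.5−0)² = 33.14.
The Normal likelihood contributes (σ²)^(−n/2) exp(−SS/(2σ²)), so the posterior is Inverse-Gamma(α + n/2, β + SS/2) = Inverse-Gamma(7.5, 21.57).
The mode of Inverse-Gamma(a, b) is b/(a+1) = 21.57/8.5 ≈ 2.538.

σ̂²_MAP = 2.538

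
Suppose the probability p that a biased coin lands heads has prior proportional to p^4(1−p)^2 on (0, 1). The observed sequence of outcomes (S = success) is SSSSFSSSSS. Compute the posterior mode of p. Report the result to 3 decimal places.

The prior density ∝ p^4(1−p)^2 is the kernel of Beta(5, 3).
Data: 9 successes in 10 trials (from the sequence). The binomial likelihood contributes p^9(1−p)^1, so the posterior is Beta(5+9, 3+1) = Beta(14, 4).
For Beta(a, b) with a, b > 1 the mode is (a−1)/(a+b−2) = 13/16 ≈ 0.813.

p̂_MAP = 0.813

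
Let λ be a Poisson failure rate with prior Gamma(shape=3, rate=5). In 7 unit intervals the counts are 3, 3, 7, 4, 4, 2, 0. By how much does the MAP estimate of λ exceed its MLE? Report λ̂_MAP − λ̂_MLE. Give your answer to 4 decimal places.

MAP − MLE = -1.2024

Σxᵢ = 23. Posterior is Gamma(26, 12); MAP = (26−1)/12 = 25/12 ≈ 2.08333.
MLE = x̄ = 23/7 ≈ 3.28571.
Difference = 25/12 − 23/7 = -101/84 ≈ -1.2024.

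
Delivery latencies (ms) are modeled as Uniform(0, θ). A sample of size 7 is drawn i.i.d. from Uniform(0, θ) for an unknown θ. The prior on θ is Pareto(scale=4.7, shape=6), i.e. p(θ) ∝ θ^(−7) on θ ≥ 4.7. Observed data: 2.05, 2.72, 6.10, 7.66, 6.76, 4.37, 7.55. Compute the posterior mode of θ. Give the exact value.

θ̂_MAP = 7.66

The Uniform(0, θ) likelihood is θ^(−n) for θ ≥ max(xᵢ), zero otherwise. Here max(xᵢ) = 7.66.
Posterior ∝ θ^(−7) · θ^(−7) = θ^(−14) on θ ≥ max(4.7, 7.66) = 7.66.
This density is strictly decreasing in θ, so the posterior mode lies at the lower boundary of the support.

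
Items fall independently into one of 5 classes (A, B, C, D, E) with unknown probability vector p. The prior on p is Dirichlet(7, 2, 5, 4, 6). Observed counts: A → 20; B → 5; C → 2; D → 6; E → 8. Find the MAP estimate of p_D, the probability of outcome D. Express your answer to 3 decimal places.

The posterior is Dirichlet(αᵢ + nᵢ) = Dirichlet(27, 7, 7, 10, 14).
For a Dirichlet(a₁,…,a_K) with all aᵢ > 1, the mode has j-th component (aⱼ − 1)/(Σaᵢ − K).
Here Σaᵢ = 65 and K = 5, so p_D = (10 − 1)/(65 − 5) = 9/60 ≈ 0.150.

MAP estimate of p_D = 0.150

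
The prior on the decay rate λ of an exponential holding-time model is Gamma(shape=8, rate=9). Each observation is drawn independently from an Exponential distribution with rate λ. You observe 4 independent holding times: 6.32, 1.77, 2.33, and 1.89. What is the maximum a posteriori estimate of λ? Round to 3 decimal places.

λ̂_MAP = 0.516

The Exponential(rate=λ) likelihood is ∝ λ^n e^(−λΣtᵢ). Here n = 4 and Σtᵢ = 6.32 + 1.77 + 2.33 + 1.89 = 12.31.
Posterior ∝ λ^7e^(−9λ) · λ^4e^(−12.31λ) = λ^11e^(−21.31λ), i.e. Gamma(12, 21.31).
Mode = (a−1)/b = 11/21.31 ≈ 0.516.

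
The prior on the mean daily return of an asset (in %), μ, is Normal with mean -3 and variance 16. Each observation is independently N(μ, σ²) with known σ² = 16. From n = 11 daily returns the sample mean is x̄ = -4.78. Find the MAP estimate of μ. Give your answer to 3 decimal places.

n = 11, x̄ = -4.78.
For a Normal prior and Normal likelihood with known variance, the posterior is Normal; its mode equals its mean, the precision-weighted average.
Prior precision 1/σ₀² = 1/16 = 0.0625; data precision n/σ² = 11/16 = 0.6875.
μ̂ = (0.0625·(-3) + 0.6875·(-4.78)) / (0.0625 + 0.6875) = (-3.47375)/0.75 = -2779/600 ≈ -4.632.

μ̂_MAP = -4.632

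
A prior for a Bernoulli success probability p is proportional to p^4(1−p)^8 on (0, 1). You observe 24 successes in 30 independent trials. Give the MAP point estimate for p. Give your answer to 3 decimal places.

p̂_MAP = 0.667

The prior density ∝ p^4(1−p)^8 is the kernel of Beta(5, 9).
Data: 24 successes in 30 trials. The binomial likelihood contributes p^24(1−p)^6, so the posterior is Beta(5+24, 9+6) = Beta(29, 15).
For Beta(a, b) with a, b > 1 the mode is (a−1)/(a+b−2) = 28/42 ≈ 0.667.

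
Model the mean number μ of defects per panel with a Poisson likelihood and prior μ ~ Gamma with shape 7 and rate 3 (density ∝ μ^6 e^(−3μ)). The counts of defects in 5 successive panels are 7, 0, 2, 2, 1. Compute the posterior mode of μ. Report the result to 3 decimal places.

μ̂_MAP = 2.250

Σxᵢ = 7+0+2+2+1 = 12, with n = 5.
Posterior ∝ μ^6e^(−3μ) · μ^12e^(−5μ) = μ^18e^(−8μ), i.e. Gamma(shape=19, rate=8).
The mode of a Gamma(a, b) with a ≥ 1 (shape–rate) is (a−1)/b = 18/8 ≈ 2.250.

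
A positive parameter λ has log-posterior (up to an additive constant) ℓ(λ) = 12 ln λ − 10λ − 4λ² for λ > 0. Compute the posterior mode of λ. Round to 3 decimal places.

λ̂_MAP = 0.750

ℓ'(λ) = 12/λ − 10 − 8λ. Setting this to zero and multiplying by λ: 8λ² + 10λ − 12 = 0.
λ = (−10 + √(10² + 4·8·12)) / (2·8) = (−10 + √484) / 16 = (−10 + 22)/16 = 3/4.
ℓ''(λ) = −12/λ² − 8 < 0, confirming a maximum.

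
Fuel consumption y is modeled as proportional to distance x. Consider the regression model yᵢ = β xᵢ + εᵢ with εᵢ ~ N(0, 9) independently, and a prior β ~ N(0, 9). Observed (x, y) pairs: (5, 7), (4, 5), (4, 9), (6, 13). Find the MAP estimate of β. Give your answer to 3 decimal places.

β̂_MAP = 1.798

log p(β | y) = −Σ(yᵢ − βxᵢ)²/(2·9) − β²/(2·9) + const.
Setting the derivative to zero: Σxᵢ(yᵢ − βxᵢ)/9 − β/9 = 0, so β = Σxᵢyᵢ / (Σxᵢ² + σ²/τ²).
Σxᵢyᵢ = 5·7 + 4·5 + 4·9 + 6·13 = 169; Σxᵢ² = 93; σ²/τ² = 1.
β̂_MAP = 169 / (93 + 1) = 169/94 ≈ 1.798.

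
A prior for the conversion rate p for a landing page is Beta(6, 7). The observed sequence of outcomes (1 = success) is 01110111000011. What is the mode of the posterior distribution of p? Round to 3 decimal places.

p̂_MAP = 0.520

Prior: Beta(6, 7).
Data: 8 successes in 14 trials (from the sequence). The binomial likelihood contributes p^8(1−p)^6, so the posterior is Beta(6+8, 7+6) = Beta(14, 13).
For Beta(a, b) with a, b > 1 the mode is (a−1)/(a+b−2) = 13/25 ≈ 0.520.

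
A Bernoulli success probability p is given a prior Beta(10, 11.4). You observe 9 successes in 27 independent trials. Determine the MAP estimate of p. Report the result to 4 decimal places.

p̂_MAP = 0.3879

Prior: Beta(10, 11.4).
Data: 9 successes in 27 trials. The binomial likelihood contributes p^9(1−p)^18, so the posterior is Beta(10+9, 11.4+18) = Beta(19, 29.4).
For Beta(a, b) with a, b > 1 the mode is (a−1)/(a+b−2) = 18/46.4 ≈ 0.3879.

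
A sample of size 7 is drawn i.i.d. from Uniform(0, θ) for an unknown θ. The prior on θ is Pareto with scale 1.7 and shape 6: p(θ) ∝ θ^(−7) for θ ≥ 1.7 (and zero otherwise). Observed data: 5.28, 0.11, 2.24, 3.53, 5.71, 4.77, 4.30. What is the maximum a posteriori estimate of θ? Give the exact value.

The Uniform(0, θ) likelihood is θ^(−n) for θ ≥ max(xᵢ), zero otherwise. Here max(xᵢ) = 5.71.
Posterior ∝ θ^(−7) · θ^(−7) = θ^(−14) on θ ≥ max(1.7, 5.71) = 5.71.
This density is strictly decreasing in θ, so the posterior mode lies at the lower boundary of the support.

θ̂_MAP = 5.71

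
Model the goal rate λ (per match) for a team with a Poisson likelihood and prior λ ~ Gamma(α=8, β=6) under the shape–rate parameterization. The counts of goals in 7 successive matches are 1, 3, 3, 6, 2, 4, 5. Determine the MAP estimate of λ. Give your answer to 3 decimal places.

λ̂_MAP = 2.385

Σxᵢ = 1+3+3+6+2+4+5 = 24, with n = 7.
Posterior ∝ λ^7e^(−6λ) · λ^24e^(−7λ) = λ^31e^(−13λ), i.e. Gamma(shape=32, rate=13).
The mode of a Gamma(a, b) with a ≥ 1 (shape–rate) is (a−1)/b = 31/13 ≈ 2.385.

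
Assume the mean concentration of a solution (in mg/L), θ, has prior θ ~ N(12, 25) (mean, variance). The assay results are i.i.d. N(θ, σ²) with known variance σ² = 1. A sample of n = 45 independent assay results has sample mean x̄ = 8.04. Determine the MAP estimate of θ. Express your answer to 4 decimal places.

θ̂_MAP = 8.0435

n = 45, x̄ = 8.04.
For a Normal prior and Normal likelihood with known variance, the posterior is Normal; its mode equals its mean, the precision-weighted average.
Prior precision 1/σ₀² = 1/25 = 0.04; data precision n/σ² = 45/1 = 45.
θ̂ = (0.04·12 + 45·8.04) / (0.04 + 45) = 362.28/45.04 = 9057/1126 ≈ 8.0435.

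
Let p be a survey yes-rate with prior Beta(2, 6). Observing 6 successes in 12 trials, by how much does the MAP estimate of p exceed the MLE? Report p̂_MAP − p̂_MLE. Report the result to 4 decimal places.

Posterior is Beta(8, 12); MAP = (8−1)/(20−2) = 7/18 ≈ 0.38889.
MLE ignores the prior: p̂_MLE = k/n = 6/12 ≈ 0.50000.
Difference = 7/18 − 6/12 = -1/9 ≈ -0.1111.

MAP − MLE = -0.1111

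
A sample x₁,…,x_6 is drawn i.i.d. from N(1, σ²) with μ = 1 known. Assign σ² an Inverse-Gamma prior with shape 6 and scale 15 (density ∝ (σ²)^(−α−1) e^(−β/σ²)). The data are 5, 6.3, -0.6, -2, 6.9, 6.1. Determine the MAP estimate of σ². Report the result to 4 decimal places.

σ̂²_MAP = 7.3235

Sum of squared deviations about the known mean: SS = (5−1)² + (6.3−1)² + (-0.6−1)² + (-2−1)² + (6.9−1)² + (6.1−1)² = 116.47.
The Normal likelihood contributes (σ²)^(−n/2) exp(−SS/(2σ²)), so the posterior is Inverse-Gamma(α + n/2, β + SS/2) = Inverse-Gamma(9, 73.235).
The mode of Inverse-Gamma(a, b) is b/(a+1) = 73.235/10 ≈ 7.3235.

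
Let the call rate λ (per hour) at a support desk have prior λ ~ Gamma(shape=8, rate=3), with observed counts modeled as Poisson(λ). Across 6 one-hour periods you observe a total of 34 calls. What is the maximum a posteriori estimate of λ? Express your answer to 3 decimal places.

λ̂_MAP = 4.556

Σxᵢ = 34, n = 6.
Posterior ∝ λ^7e^(−3λ) · λ^34e^(−6λ) = λ^41e^(−9λ), i.e. Gamma(shape=42, rate=9).
The mode of a Gamma(a, b) with a ≥ 1 (shape–rate) is (a−1)/b = 41/9 ≈ 4.556.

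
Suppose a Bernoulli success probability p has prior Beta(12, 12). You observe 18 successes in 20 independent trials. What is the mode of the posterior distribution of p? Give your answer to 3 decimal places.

p̂_MAP = 0.690

Prior: Beta(12, 12).
Data: 18 successes in 20 trials. The binomial likelihood contributes p^18(1−p)^2, so the posterior is Beta(12+18, 12+2) = Beta(30, 14).
For Beta(a, b) with a, b > 1 the mode is (a−1)/(a+b−2) = 29/42 ≈ 0.690.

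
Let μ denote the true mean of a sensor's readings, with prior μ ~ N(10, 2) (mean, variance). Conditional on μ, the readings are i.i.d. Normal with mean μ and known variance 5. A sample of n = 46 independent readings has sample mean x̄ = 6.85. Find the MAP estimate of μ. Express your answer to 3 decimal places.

μ̂_MAP = 7.012

n = 46, x̄ = 6.85.
For a Normal prior and Normal likelihood with known variance, the posterior is Normal; its mode equals its mean, the precision-weighted average.
Prior precision 1/σ₀² = 1/2 = 0.5; data precision n/σ² = 46/5 = 9.2.
μ̂ = (0.5·10 + 9.2·6.85) / (0.5 + 9.2) = 68.02/9.7 = 3401/485 ≈ 7.012.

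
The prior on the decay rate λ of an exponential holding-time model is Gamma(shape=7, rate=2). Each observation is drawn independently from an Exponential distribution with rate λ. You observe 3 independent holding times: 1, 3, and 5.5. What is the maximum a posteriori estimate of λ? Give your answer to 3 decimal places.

The Exponential(rate=λ) likelihood is ∝ λ^n e^(−λΣtᵢ). Here n = 3 and Σtᵢ = 1 + 3 + 5.5 = 9.5.
Posterior ∝ λ^6e^(−2λ) · λ^3e^(−9.5λ) = λ^9e^(−11.5λ), i.e. Gamma(10, 11.5).
Mode = (a−1)/b = 9/11.5 ≈ 0.783.

λ̂_MAP = 0.783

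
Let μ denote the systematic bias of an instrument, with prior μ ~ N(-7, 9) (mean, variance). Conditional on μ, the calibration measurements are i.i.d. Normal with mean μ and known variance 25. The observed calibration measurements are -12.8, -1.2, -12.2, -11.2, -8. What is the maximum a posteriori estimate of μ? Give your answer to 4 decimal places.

n = 5; x̄ = ((-12.8) + (-1.2) + (-12.2) + (-11.2) + (-8))/5 = -45.4/5 = -9.08.
For a Normal prior and Normal likelihood with known variance, the posterior is Normal; its mode equals its mean, the precision-weighted average.
Prior precision 1/σ₀² = 1/9; data precision n/σ² = 5/25 = 0.2.
μ̂ = ((1/9)·(-7) + 0.2·(-9.08)) / (1/9 + 0.2) = (-2918/1125)/(14/45) = -1459/175 ≈ -8.3371.

μ̂_MAP = -8.3371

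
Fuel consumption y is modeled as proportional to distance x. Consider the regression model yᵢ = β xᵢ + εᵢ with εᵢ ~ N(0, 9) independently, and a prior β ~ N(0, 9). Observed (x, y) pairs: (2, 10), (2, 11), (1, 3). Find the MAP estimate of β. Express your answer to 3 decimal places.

β̂_MAP = 4.500

log p(β | y) = −Σ(yᵢ − βxᵢ)²/(2·9) − β²/(2·9) + const.
Setting the derivative to zero: Σxᵢ(yᵢ − βxᵢ)/9 − β/9 = 0, so β = Σxᵢyᵢ / (Σxᵢ² + σ²/τ²).
Σxᵢyᵢ = 2·10 + 2·11 + 1·3 = 45; Σxᵢ² = 9; σ²/τ² = 1.
β̂_MAP = 45 / (9 + 1) = 45/10 ≈ 4.500.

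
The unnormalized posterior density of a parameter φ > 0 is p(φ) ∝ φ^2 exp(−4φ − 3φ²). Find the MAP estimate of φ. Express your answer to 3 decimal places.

ℓ'(φ) = 2/φ − 4 − 6φ. Setting this to zero and multiplying by φ: 6φ² + 4φ − 2 = 0.
φ = (−4 + √(4² + 4·6·2)) / (2·6) = (−4 + √64) / 12 = (−4 + 8)/12 = 1/3.
ℓ''(φ) = −2/φ² − 6 < 0, confirming a maximum.

φ̂_MAP = 0.333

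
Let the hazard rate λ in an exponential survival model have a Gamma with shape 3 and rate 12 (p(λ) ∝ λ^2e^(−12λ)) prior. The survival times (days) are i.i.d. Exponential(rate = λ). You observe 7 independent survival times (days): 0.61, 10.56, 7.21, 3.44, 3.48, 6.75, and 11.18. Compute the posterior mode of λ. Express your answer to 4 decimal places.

λ̂_MAP = 0.1630

The Exponential(rate=λ) likelihood is ∝ λ^n e^(−λΣtᵢ). Here n = 7 and Σtᵢ = 0.61 + 10.56 + 7.21 + 3.44 + 3.48 + 6.75 + 11.18 = 43.23.
Posterior ∝ λ^2e^(−12λ) · λ^7e^(−43.23λ) = λ^9e^(−55.23λ), i.e. Gamma(10, 55.23).
Mode = (a−1)/b = 9/55.23 ≈ 0.1630.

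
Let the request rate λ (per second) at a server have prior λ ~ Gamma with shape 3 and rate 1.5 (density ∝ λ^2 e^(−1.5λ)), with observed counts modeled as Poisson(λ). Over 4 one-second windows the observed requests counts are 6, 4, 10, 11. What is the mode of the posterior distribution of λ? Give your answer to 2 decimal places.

λ̂_MAP = 6.00

Σxᵢ = 6+4+10+11 = 31, with n = 4.
Posterior ∝ λ^2e^(−1.5λ) · λ^31e^(−4λ) = λ^33e^(−5.5λ), i.e. Gamma(shape=34, rate=5.5).
The mode of a Gamma(a, b) with a ≥ 1 (shape–rate) is (a−1)/b = 33/5.5 ≈ 6.00.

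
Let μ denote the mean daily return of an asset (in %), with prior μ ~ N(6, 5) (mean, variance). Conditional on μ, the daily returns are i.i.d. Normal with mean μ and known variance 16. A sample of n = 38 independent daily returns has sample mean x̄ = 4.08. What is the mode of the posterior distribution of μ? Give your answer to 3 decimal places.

n = 38, x̄ = 4.08.
For a Normal prior and Normal likelihood with known variance, the posterior is Normal; its mode equals its mean, the precision-weighted average.
Prior precision 1/σ₀² = 1/5 = 0.2; data precision n/σ² = 38/16 = 2.375.
μ̂ = (0.2·6 + 2.375·4.08) / (0.2 + 2.375) = 10.89/2.575 = 2178/515 ≈ 4.229.

μ̂_MAP = 4.229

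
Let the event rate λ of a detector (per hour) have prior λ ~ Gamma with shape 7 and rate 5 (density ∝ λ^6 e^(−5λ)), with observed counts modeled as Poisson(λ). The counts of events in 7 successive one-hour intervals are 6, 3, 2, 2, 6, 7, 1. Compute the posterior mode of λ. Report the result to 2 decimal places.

λ̂_MAP = 2.75

Σxᵢ = 6+3+2+2+6+7+1 = 27, with n = 7.
Posterior ∝ λ^6e^(−5λ) · λ^27e^(−7λ) = λ^33e^(−12λ), i.e. Gamma(shape=34, rate=12).
The mode of a Gamma(a, b) with a ≥ 1 (shape–rate) is (a−1)/b = 33/12 ≈ 2.75.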